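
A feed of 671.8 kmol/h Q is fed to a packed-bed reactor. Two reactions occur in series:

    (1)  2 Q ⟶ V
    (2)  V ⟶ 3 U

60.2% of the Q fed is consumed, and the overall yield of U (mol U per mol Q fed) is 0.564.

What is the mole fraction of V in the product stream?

Conversion of Q: Q consumed = 2ξ₁ = 0.602 × 671.8 → ξ₁ = 202.2 kmol/h.
Yield of U: 3ξ₂ / 671.8 = 0.564 → ξ₂ = 126.3 kmol/h.
Outlet amounts (n = n₀ + Σ ν·ξ):
  Q: 671.8 − 2(202.2) = 267.4
  V: 0 + 1(202.2) − 1(126.3) = 75.91
  U: 0 + 3(126.3) = 378.9
Total out = 722.2 kmol/h; y_V = 75.91 / 722.2 = 0.1051.

0.105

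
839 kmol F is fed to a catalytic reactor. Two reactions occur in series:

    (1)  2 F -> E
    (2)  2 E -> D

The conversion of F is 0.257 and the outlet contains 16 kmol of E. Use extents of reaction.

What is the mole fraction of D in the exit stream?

Conversion of F: F consumed = 2ξ₁ = 0.257 × 839 → ξ₁ = 107.8 kmol.
E balance: n_E = 0 + 1ξ₁ − 2ξ₂ = 16 → ξ₂ = (1·107.8 − 16)/2 = 45.91 kmol.
Outlet amounts (n = n₀ + Σ ν·ξ):
  F: 839 − 2(107.8) = 623.4
  E: 0 + 1(107.8) − 2(45.91) = 16
  D: 0 + 1(45.91) = 45.91
Total out = 685.3 kmol; y_D = 45.91 / 685.3 = 0.06699.

0.067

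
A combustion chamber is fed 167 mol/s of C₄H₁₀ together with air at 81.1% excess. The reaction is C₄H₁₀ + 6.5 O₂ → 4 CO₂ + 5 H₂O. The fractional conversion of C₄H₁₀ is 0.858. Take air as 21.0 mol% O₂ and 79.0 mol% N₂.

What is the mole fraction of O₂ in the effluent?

0.106

Stoichiometric O₂ = 6.5 × 167 = 1086 mol/s; O₂ fed = 1086 × 1.811 = 1966 mol/s.
N₂ fed = 1966 × 79/21 = 7395 mol/s.
Fuel reacted = 0.858 × 167 → ξ = 143.3 mol/s.
Outlet (n = n₀ + ν ξ):
  C₄H₁₀: 167 − 1(143.3) = 23.71
  O₂: 1966 − 6.5(143.3) = 1034
  N₂: 7395 (inert)
  CO₂: 0 + 4(143.3) = 573.1
  H₂O: 0 + 5(143.3) = 716.4
Total out = 9743 mol/s; y_O₂ = 1034 / 9743 = 0.1062.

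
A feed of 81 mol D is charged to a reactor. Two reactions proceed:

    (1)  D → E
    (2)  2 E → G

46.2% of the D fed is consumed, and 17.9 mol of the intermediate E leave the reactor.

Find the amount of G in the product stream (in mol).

Conversion of D: D consumed = 1ξ₁ = 0.462 × 81 → ξ₁ = 37.42 mol.
E balance: n_E = 0 + 1ξ₁ − 2ξ₂ = 17.9 → ξ₂ = (1·37.42 − 17.9)/2 = 9.761 mol.
Outlet amounts (n = n₀ + Σ ν·ξ):
  D: 81 − 1(37.42) = 43.58
  E: 0 + 1(37.42) − 2(9.761) = 17.9
  G: 0 + 1(9.761) = 9.761

9.76 mol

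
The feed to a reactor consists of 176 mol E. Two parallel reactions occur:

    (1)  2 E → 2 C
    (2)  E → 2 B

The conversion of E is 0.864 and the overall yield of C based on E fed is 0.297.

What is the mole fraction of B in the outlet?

0.724

Yield of C: 2ξ₁ / 176 = 0.297 → ξ₁ = 26.14 mol.
Conversion of E: 2ξ₁ + 1ξ₂ = 0.864 × 176 = 152.1 → ξ₂ = 99.79 mol.
Outlet amounts (n = n₀ + Σ ν·ξ):
  E: 176 − 2(26.14) − 1(99.79) = 23.94
  C: 0 + 2(26.14) = 52.27
  B: 0 + 2(99.79) = 199.6
Total out = 275.8 mol; y_B = 199.6 / 275.8 = 0.7237.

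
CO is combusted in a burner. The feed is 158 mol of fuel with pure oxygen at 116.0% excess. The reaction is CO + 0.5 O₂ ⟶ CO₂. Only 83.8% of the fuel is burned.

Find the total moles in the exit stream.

Stoichiometric O₂ = 0.5 × 158 = 79 mol; O₂ fed = 79 × 2.160 = 170.6 mol.
Fuel reacted = 0.838 × 158 → ξ = 132.4 mol.
Outlet (n = n₀ + ν ξ):
  CO: 158 − 1(132.4) = 25.6
  O₂: 170.6 − 0.5(132.4) = 104.4
  CO₂: 0 + 1(132.4) = 132.4
Total out = 25.6 + 104.4 + 132.4 = 262.4 mol.

262 mol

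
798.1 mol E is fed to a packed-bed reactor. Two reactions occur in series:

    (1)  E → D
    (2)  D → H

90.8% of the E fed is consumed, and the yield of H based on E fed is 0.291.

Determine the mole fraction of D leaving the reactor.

Conversion of E: E consumed = 1ξ₁ = 0.908 × 798.1 → ξ₁ = 724.7 mol.
Yield of H: 1ξ₂ / 798.1 = 0.291 → ξ₂ = 232.2 mol.
Outlet amounts (n = n₀ + Σ ν·ξ):
  E: 798.1 − 1(724.7) = 73.43
  D: 0 + 1(724.7) − 1(232.2) = 492.4
  H: 0 + 1(232.2) = 232.2
Total out = 798.1 mol; y_D = 492.4 / 798.1 = 0.617.

0.617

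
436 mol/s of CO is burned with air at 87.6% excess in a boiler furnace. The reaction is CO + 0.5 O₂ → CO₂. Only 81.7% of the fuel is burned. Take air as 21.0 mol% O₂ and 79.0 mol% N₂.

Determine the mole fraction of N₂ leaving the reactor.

Stoichiometric O₂ = 0.5 × 436 = 218 mol/s; O₂ fed = 218 × 1.876 = 409 mol/s.
N₂ fed = 409 × 79/21 = 1538 mol/s.
Fuel reacted = 0.817 × 436 → ξ = 356.2 mol/s.
Outlet (n = n₀ + ν ξ):
  CO: 436 − 1(356.2) = 79.79
  O₂: 409 − 0.5(356.2) = 230.9
  N₂: 1538 (inert)
  CO₂: 0 + 1(356.2) = 356.2
Total out = 2205 mol/s; y_N₂ = 1538 / 2205 = 0.6976.

0.698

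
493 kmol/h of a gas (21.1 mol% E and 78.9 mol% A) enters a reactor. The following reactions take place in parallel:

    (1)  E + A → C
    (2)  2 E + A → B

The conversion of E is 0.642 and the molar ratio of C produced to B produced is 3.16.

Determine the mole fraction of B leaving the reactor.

0.0304

Conversion of E: E consumed = 0.642 × 104 = 66.78 kmol/h = 1ξ₁ + 2ξ₂.
Selectivity: 1ξ₁ / (1ξ₂) = 3.16 → ξ₁ = 3.16 ξ₂.
Substitute: (1·3.16 + 2) ξ₂ = 66.78 → ξ₂ = 12.94 kmol/h, ξ₁ = 40.9 kmol/h.
Outlet amounts (n = n₀ + Σ ν·ξ):
  E: 104 − 1(40.9) − 2(12.94) = 37.24
  A: 389 − 1(40.9) − 1(12.94) = 335.1
  C: 0 + 1(40.9) = 40.9
  B: 0 + 1(12.94) = 12.94
Total out = 426.2 kmol/h; y_B = 12.94 / 426.2 = 0.03037.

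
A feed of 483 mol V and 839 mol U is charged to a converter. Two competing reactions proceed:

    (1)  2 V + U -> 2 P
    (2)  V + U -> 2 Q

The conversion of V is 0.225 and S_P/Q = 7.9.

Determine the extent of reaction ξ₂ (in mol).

Conversion of V: V consumed = 0.225 × 483 = 108.7 mol = 2ξ₁ + 1ξ₂.
Selectivity: 2ξ₁ / (2ξ₂) = 7.9 → ξ₁ = 7.9 ξ₂.
Substitute: (2·7.9 + 1) ξ₂ = 108.7 → ξ₂ = 6.469 mol, ξ₁ = 51.1 mol.
Outlet amounts (n = n₀ + Σ ν·ξ):
  V: 483 − 2(51.1) − 1(6.469) = 374.3
  U: 839 − 1(51.1) − 1(6.469) = 781.4
  P: 0 + 2(51.1) = 102.2
  Q: 0 + 2(6.469) = 12.94

ξ₂ = 6.47 mol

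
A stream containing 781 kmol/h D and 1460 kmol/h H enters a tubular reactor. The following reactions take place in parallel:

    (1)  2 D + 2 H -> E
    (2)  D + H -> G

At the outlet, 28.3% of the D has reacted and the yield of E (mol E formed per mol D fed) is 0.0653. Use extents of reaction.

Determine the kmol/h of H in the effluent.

Yield of E: 1ξ₁ / 781 = 0.0653 → ξ₁ = 51 kmol/h.
Conversion of D: 2ξ₁ + 1ξ₂ = 0.283 × 781 = 221 → ξ₂ = 119 kmol/h.
Outlet amounts (n = n₀ + Σ ν·ξ):
  D: 781 − 2(51) − 1(119) = 560
  H: 1460 − 2(51) − 1(119) = 1239
  E: 0 + 1(51) = 51
  G: 0 + 1(119) = 119

1240 kmol/h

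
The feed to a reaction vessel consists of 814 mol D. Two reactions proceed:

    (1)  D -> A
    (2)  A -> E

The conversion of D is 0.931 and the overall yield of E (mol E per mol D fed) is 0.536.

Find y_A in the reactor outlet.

0.395

Conversion of D: D consumed = 1ξ₁ = 0.931 × 814 → ξ₁ = 757.8 mol.
Yield of E: 1ξ₂ / 814 = 0.536 → ξ₂ = 436.3 mol.
Outlet amounts (n = n₀ + Σ ν·ξ):
  D: 814 − 1(757.8) = 56.17
  A: 0 + 1(757.8) − 1(436.3) = 321.5
  E: 0 + 1(436.3) = 436.3
Total out = 814 mol; y_A = 321.5 / 814 = 0.395.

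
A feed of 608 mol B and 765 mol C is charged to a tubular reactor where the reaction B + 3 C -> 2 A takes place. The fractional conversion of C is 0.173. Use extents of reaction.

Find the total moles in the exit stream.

C reacted = 0.173 × 765 = 132.3 mol; ν_C = −3, so ξ = 132.3/3 = 44.12 mol.
Outlet amounts (n = n₀ + ν ξ):
  B: 608 − 1(44.12) = 563.9
  C: 765 − 3(44.12) = 632.7
  A: 0 + 2(44.12) = 88.23
Total out = 563.9 + 632.7 + 88.23 = 1285 mol.

1280 mol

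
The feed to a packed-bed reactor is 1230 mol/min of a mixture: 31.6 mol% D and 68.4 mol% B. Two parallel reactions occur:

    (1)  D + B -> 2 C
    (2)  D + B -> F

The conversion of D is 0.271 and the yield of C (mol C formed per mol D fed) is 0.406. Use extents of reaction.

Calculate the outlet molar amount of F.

Yield of C: 2ξ₁ / 388.7 = 0.406 → ξ₁ = 78.9 mol/min.
Conversion of D: 1ξ₁ + 1ξ₂ = 0.271 × 388.7 = 105.3 → ξ₂ = 26.43 mol/min.
Outlet amounts (n = n₀ + Σ ν·ξ):
  D: 388.7 − 1(78.9) − 1(26.43) = 283.3
  B: 841.3 − 1(78.9) − 1(26.43) = 736
  C: 0 + 2(78.9) = 157.8
  F: 0 + 1(26.43) = 26.43

26.4 mol/min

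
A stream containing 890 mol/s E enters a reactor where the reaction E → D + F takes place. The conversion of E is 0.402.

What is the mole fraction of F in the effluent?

E reacted = 0.402 × 890 = 357.8 mol/s; ν_E = −1, so ξ = 357.8/1 = 357.8 mol/s.
Outlet amounts (n = n₀ + ν ξ):
  E: 890 − 1(357.8) = 532.2
  D: 0 + 1(357.8) = 357.8
  F: 0 + 1(357.8) = 357.8
Total out = 1248 mol/s; y_F = 357.8 / 1248 = 0.2867.

0.287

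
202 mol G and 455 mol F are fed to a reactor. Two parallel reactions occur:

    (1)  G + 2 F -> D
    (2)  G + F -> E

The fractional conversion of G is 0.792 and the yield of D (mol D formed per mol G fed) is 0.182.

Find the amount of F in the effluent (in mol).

258 mol

Yield of D: 1ξ₁ / 202 = 0.182 → ξ₁ = 36.76 mol.
Conversion of G: 1ξ₁ + 1ξ₂ = 0.792 × 202 = 160 → ξ₂ = 123.2 mol.
Outlet amounts (n = n₀ + Σ ν·ξ):
  G: 202 − 1(36.76) − 1(123.2) = 42.02
  F: 455 − 2(36.76) − 1(123.2) = 258.3
  D: 0 + 1(36.76) = 36.76
  E: 0 + 1(123.2) = 123.2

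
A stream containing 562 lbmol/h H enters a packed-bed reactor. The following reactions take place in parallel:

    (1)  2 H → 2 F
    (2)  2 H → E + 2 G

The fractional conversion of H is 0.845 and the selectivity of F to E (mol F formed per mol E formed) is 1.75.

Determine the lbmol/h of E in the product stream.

127 lbmol/h

Conversion of H: H consumed = 0.845 × 562 = 474.9 lbmol/h = 2ξ₁ + 2ξ₂.
Selectivity: 2ξ₁ / (1ξ₂) = 1.75 → ξ₁ = 0.875 ξ₂.
Substitute: (2·0.875 + 2) ξ₂ = 474.9 → ξ₂ = 126.6 lbmol/h, ξ₁ = 110.8 lbmol/h.
Outlet amounts (n = n₀ + Σ ν·ξ):
  H: 562 − 2(110.8) − 2(126.6) = 87.11
  F: 0 + 2(110.8) = 221.6
  E: 0 + 1(126.6) = 126.6
  G: 0 + 2(126.6) = 253.3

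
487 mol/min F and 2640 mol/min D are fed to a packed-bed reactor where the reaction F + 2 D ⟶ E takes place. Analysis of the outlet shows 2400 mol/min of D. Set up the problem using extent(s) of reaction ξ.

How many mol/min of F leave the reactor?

For D: n = n₀ − 2ξ → 2400 = 2640 − 2ξ, giving ξ = 120 mol/min.
Outlet amounts (n = n₀ + ν ξ):
  F: 487 − 1(120) = 367
  D: 2640 − 2(120) = 2400
  E: 0 + 1(120) = 120

367 mol/min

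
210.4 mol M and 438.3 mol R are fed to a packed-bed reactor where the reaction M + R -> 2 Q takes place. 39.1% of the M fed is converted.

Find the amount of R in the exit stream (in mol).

M reacted = 0.391 × 210.4 = 82.27 mol; ν_M = −1, so ξ = 82.27/1 = 82.27 mol.
Outlet amounts (n = n₀ + ν ξ):
  M: 210.4 − 1(82.27) = 128.1
  R: 438.3 − 1(82.27) = 356
  Q: 0 + 2(82.27) = 164.5

356 mol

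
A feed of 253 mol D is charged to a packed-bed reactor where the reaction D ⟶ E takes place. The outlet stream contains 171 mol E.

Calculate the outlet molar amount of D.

For E: n = n₀ + 1ξ → 171 = 0 + 1ξ, giving ξ = 171 mol.
Outlet amounts (n = n₀ + ν ξ):
  D: 253 − 1(171) = 82
  E: 0 + 1(171) = 171

82 mol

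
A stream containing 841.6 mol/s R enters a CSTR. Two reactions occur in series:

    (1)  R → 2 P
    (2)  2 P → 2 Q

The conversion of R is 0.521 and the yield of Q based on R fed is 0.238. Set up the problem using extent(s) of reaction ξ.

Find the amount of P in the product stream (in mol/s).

Conversion of R: R consumed = 1ξ₁ = 0.521 × 841.6 → ξ₁ = 438.5 mol/s.
Yield of Q: 2ξ₂ / 841.6 = 0.238 → ξ₂ = 100.2 mol/s.
Outlet amounts (n = n₀ + Σ ν·ξ):
  R: 841.6 − 1(438.5) = 403.1
  P: 0 + 2(438.5) − 2(100.2) = 676.6
  Q: 0 + 2(100.2) = 200.3

677 mol/s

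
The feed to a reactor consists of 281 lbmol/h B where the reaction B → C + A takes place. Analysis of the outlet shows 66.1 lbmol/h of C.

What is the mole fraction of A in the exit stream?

0.19

For C: n = n₀ + 1ξ → 66.1 = 0 + 1ξ, giving ξ = 66.1 lbmol/h.
Outlet amounts (n = n₀ + ν ξ):
  B: 281 − 1(66.1) = 214.9
  C: 0 + 1(66.1) = 66.1
  A: 0 + 1(66.1) = 66.1
Total out = 347.1 lbmol/h; y_A = 66.1 / 347.1 = 0.1904.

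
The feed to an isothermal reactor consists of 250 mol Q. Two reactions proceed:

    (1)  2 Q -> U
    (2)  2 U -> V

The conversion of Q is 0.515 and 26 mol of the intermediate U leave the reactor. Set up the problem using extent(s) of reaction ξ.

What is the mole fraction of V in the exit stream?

0.115

Conversion of Q: Q consumed = 2ξ₁ = 0.515 × 250 → ξ₁ = 64.38 mol.
U balance: n_U = 0 + 1ξ₁ − 2ξ₂ = 26 → ξ₂ = (1·64.38 − 26)/2 = 19.19 mol.
Outlet amounts (n = n₀ + Σ ν·ξ):
  Q: 250 − 2(64.38) = 121.2
  U: 0 + 1(64.38) − 2(19.19) = 26
  V: 0 + 1(19.19) = 19.19
Total out = 166.4 mol; y_V = 19.19 / 166.4 = 0.1153.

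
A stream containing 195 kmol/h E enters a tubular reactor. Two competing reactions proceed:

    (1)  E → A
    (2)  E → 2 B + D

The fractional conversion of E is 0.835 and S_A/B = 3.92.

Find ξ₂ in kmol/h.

ξ₂ = 18.4 kmol/h

Conversion of E: E consumed = 0.835 × 195 = 162.8 kmol/h = 1ξ₁ + 1ξ₂.
Selectivity: 1ξ₁ / (2ξ₂) = 3.92 → ξ₁ = 7.84 ξ₂.
Substitute: (1·7.84 + 1) ξ₂ = 162.8 → ξ₂ = 18.42 kmol/h, ξ₁ = 144.4 kmol/h.
Outlet amounts (n = n₀ + Σ ν·ξ):
  E: 195 − 1(144.4) − 1(18.42) = 32.18
  A: 0 + 1(144.4) = 144.4
  B: 0 + 2(18.42) = 36.84
  D: 0 + 1(18.42) = 18.42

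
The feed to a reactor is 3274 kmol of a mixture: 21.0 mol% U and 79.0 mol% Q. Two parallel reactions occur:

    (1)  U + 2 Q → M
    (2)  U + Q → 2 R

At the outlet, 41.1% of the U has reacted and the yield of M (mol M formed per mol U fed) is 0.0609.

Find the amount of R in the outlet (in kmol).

Yield of M: 1ξ₁ / 687.5 = 0.0609 → ξ₁ = 41.87 kmol.
Conversion of U: 1ξ₁ + 1ξ₂ = 0.411 × 687.5 = 282.6 → ξ₂ = 240.7 kmol.
Outlet amounts (n = n₀ + Σ ν·ξ):
  U: 687.5 − 1(41.87) − 1(240.7) = 405
  Q: 2586 − 2(41.87) − 1(240.7) = 2262
  M: 0 + 1(41.87) = 41.87
  R: 0 + 2(240.7) = 481.4

481 kmol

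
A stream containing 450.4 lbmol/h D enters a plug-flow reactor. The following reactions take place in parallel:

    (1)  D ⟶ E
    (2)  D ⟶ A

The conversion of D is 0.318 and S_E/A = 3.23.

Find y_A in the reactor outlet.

Conversion of D: D consumed = 0.318 × 450.4 = 143.2 lbmol/h = 1ξ₁ + 1ξ₂.
Selectivity: 1ξ₁ / (1ξ₂) = 3.23 → ξ₁ = 3.23 ξ₂.
Substitute: (1·3.23 + 1) ξ₂ = 143.2 → ξ₂ = 33.86 lbmol/h, ξ₁ = 109.4 lbmol/h.
Outlet amounts (n = n₀ + Σ ν·ξ):
  D: 450.4 − 1(109.4) − 1(33.86) = 307.2
  E: 0 + 1(109.4) = 109.4
  A: 0 + 1(33.86) = 33.86
Total out = 450.4 lbmol/h; y_A = 33.86 / 450.4 = 0.07518.

0.0752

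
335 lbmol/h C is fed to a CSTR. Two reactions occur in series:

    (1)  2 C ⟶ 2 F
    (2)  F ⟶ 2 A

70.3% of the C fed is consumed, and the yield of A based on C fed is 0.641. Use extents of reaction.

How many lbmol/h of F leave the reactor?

128 lbmol/h

Conversion of C: C consumed = 2ξ₁ = 0.703 × 335 → ξ₁ = 117.8 lbmol/h.
Yield of A: 2ξ₂ / 335 = 0.641 → ξ₂ = 107.4 lbmol/h.
Outlet amounts (n = n₀ + Σ ν·ξ):
  C: 335 − 2(117.8) = 99.5
  F: 0 + 2(117.8) − 1(107.4) = 128.1
  A: 0 + 2(107.4) = 214.7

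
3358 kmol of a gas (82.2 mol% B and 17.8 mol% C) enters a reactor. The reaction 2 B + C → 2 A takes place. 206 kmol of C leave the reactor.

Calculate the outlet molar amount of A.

For C: n = n₀ − 1ξ → 206 = 597.7 − 1ξ, giving ξ = 391.7 kmol.
Outlet amounts (n = n₀ + ν ξ):
  B: 2760 − 2(391.7) = 1977
  C: 597.7 − 1(391.7) = 206
  A: 0 + 2(391.7) = 783.4

783 kmol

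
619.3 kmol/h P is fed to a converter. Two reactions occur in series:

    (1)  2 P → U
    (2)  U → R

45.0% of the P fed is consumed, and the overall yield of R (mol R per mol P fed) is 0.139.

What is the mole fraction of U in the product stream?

Conversion of P: P consumed = 2ξ₁ = 0.45 × 619.3 → ξ₁ = 139.3 kmol/h.
Yield of R: 1ξ₂ / 619.3 = 0.139 → ξ₂ = 86.08 kmol/h.
Outlet amounts (n = n₀ + Σ ν·ξ):
  P: 619.3 − 2(139.3) = 340.6
  U: 0 + 1(139.3) − 1(86.08) = 53.26
  R: 0 + 1(86.08) = 86.08
Total out = 480 kmol/h; y_U = 53.26 / 480 = 0.111.

0.111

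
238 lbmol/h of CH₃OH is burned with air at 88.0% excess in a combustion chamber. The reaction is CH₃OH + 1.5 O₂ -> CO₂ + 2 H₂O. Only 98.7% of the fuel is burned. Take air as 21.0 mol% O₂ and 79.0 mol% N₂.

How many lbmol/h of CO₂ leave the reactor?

235 lbmol/h

Stoichiometric O₂ = 1.5 × 238 = 357 lbmol/h; O₂ fed = 357 × 1.880 = 671.2 lbmol/h.
N₂ fed = 671.2 × 79/21 = 2525 lbmol/h.
Fuel reacted = 0.987 × 238 → ξ = 234.9 lbmol/h.
Outlet (n = n₀ + ν ξ):
  CH₃OH: 238 − 1(234.9) = 3.094
  O₂: 671.2 − 1.5(234.9) = 318.8
  N₂: 2525 (inert)
  CO₂: 0 + 1(234.9) = 234.9
  H₂O: 0 + 2(234.9) = 469.8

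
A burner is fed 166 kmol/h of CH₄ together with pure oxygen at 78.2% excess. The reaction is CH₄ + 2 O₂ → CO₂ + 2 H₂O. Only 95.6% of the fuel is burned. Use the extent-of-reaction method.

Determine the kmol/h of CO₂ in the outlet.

159 kmol/h

Stoichiometric O₂ = 2 × 166 = 332 kmol/h; O₂ fed = 332 × 1.782 = 591.6 kmol/h.
Fuel reacted = 0.956 × 166 → ξ = 158.7 kmol/h.
Outlet (n = n₀ + ν ξ):
  CH₄: 166 − 1(158.7) = 7.304
  O₂: 591.6 − 2(158.7) = 274.2
  CO₂: 0 + 1(158.7) = 158.7
  H₂O: 0 + 2(158.7) = 317.4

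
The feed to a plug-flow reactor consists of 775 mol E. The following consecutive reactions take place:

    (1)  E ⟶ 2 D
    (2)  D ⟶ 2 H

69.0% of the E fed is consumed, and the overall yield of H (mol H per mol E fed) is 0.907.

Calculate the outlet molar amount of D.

718 mol

Conversion of E: E consumed = 1ξ₁ = 0.69 × 775 → ξ₁ = 534.8 mol.
Yield of H: 2ξ₂ / 775 = 0.907 → ξ₂ = 351.5 mol.
Outlet amounts (n = n₀ + Σ ν·ξ):
  E: 775 − 1(534.8) = 240.2
  D: 0 + 2(534.8) − 1(351.5) = 718
  H: 0 + 2(351.5) = 702.9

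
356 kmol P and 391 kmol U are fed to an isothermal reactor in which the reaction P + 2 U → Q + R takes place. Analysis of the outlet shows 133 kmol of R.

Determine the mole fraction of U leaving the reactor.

0.204

For R: n = n₀ + 1ξ → 133 = 0 + 1ξ, giving ξ = 133 kmol.
Outlet amounts (n = n₀ + ν ξ):
  P: 356 − 1(133) = 223
  U: 391 − 2(133) = 125
  Q: 0 + 1(133) = 133
  R: 0 + 1(133) = 133
Total out = 614 kmol; y_U = 125 / 614 = 0.2036.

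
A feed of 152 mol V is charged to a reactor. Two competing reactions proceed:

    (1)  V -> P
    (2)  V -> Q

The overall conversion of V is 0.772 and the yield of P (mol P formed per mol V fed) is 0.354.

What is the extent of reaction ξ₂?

ξ₂ = 63.5 mol

Yield of P: 1ξ₁ / 152 = 0.354 → ξ₁ = 53.81 mol.
Conversion of V: 1ξ₁ + 1ξ₂ = 0.772 × 152 = 117.3 → ξ₂ = 63.54 mol.
Outlet amounts (n = n₀ + Σ ν·ξ):
  V: 152 − 1(53.81) − 1(63.54) = 34.66
  P: 0 + 1(53.81) = 53.81
  Q: 0 + 1(63.54) = 63.54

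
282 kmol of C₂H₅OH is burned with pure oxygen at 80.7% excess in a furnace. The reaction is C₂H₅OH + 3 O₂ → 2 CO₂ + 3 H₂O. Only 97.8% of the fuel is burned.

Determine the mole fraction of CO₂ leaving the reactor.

Stoichiometric O₂ = 3 × 282 = 846 kmol; O₂ fed = 846 × 1.807 = 1529 kmol.
Fuel reacted = 0.978 × 282 → ξ = 275.8 kmol.
Outlet (n = n₀ + ν ξ):
  C₂H₅OH: 282 − 1(275.8) = 6.204
  O₂: 1529 − 3(275.8) = 701.3
  CO₂: 0 + 2(275.8) = 551.6
  H₂O: 0 + 3(275.8) = 827.4
Total out = 2087 kmol; y_CO₂ = 551.6 / 2087 = 0.2644.

0.264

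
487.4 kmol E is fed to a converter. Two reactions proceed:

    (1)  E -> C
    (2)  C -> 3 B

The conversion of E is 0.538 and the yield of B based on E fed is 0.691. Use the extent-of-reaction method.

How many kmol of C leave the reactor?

Conversion of E: E consumed = 1ξ₁ = 0.538 × 487.4 → ξ₁ = 262.2 kmol.
Yield of B: 3ξ₂ / 487.4 = 0.691 → ξ₂ = 112.3 kmol.
Outlet amounts (n = n₀ + Σ ν·ξ):
  E: 487.4 − 1(262.2) = 225.2
  C: 0 + 1(262.2) − 1(112.3) = 150
  B: 0 + 3(112.3) = 336.8

150 kmol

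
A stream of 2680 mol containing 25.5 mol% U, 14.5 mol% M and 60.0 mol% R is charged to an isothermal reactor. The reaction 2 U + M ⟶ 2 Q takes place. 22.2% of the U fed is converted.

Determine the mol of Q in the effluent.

U reacted = 0.222 × 683.4 = 151.7 mol; ν_U = −2, so ξ = 151.7/2 = 75.86 mol.
Outlet amounts (n = n₀ + ν ξ):
  U: 683.4 − 2(75.86) = 531.7
  M: 388.6 − 1(75.86) = 312.7
  Q: 0 + 2(75.86) = 151.7
  R: 1608 (inert)

152 mol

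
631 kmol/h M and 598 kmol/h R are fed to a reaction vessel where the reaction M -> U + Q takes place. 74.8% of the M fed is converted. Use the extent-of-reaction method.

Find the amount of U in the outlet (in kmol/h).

472 kmol/h

M reacted = 0.748 × 631 = 472 kmol/h; ν_M = −1, so ξ = 472/1 = 472 kmol/h.
Outlet amounts (n = n₀ + ν ξ):
  M: 631 − 1(472) = 159
  U: 0 + 1(472) = 472
  Q: 0 + 1(472) = 472
  R: 598 (inert)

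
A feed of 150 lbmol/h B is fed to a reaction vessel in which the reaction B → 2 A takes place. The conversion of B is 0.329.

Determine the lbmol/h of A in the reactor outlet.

98.7 lbmol/h

B reacted = 0.329 × 150 = 49.35 lbmol/h; ν_B = −1, so ξ = 49.35/1 = 49.35 lbmol/h.
Outlet amounts (n = n₀ + ν ξ):
  B: 150 − 1(49.35) = 100.7
  A: 0 + 2(49.35) = 98.7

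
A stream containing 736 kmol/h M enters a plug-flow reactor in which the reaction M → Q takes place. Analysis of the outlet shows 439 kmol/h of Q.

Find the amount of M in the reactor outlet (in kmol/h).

297 kmol/h

For Q: n = n₀ + 1ξ → 439 = 0 + 1ξ, giving ξ = 439 kmol/h.
Outlet amounts (n = n₀ + ν ξ):
  M: 736 − 1(439) = 297
  Q: 0 + 1(439) = 439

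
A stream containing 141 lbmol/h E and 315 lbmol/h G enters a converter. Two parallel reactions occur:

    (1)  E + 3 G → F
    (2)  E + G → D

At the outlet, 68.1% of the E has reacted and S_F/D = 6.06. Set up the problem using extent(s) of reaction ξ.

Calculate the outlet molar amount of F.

82.4 lbmol/h

Conversion of E: E consumed = 0.681 × 141 = 96.02 lbmol/h = 1ξ₁ + 1ξ₂.
Selectivity: 1ξ₁ / (1ξ₂) = 6.06 → ξ₁ = 6.06 ξ₂.
Substitute: (1·6.06 + 1) ξ₂ = 96.02 → ξ₂ = 13.6 lbmol/h, ξ₁ = 82.42 lbmol/h.
Outlet amounts (n = n₀ + Σ ν·ξ):
  E: 141 − 1(82.42) − 1(13.6) = 44.98
  G: 315 − 3(82.42) − 1(13.6) = 54.14
  F: 0 + 1(82.42) = 82.42
  D: 0 + 1(13.6) = 13.6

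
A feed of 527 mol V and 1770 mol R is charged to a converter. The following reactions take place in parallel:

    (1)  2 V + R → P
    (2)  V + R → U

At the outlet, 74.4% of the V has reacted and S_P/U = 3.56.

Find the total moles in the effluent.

1900 mol

Conversion of V: V consumed = 0.744 × 527 = 392.1 mol = 2ξ₁ + 1ξ₂.
Selectivity: 1ξ₁ / (1ξ₂) = 3.56 → ξ₁ = 3.56 ξ₂.
Substitute: (2·3.56 + 1) ξ₂ = 392.1 → ξ₂ = 48.29 mol, ξ₁ = 171.9 mol.
Outlet amounts (n = n₀ + Σ ν·ξ):
  V: 527 − 2(171.9) − 1(48.29) = 134.9
  R: 1770 − 1(171.9) − 1(48.29) = 1550
  P: 0 + 1(171.9) = 171.9
  U: 0 + 1(48.29) = 48.29
Total out = 134.9 + 1550 + 171.9 + 48.29 = 1905 mol.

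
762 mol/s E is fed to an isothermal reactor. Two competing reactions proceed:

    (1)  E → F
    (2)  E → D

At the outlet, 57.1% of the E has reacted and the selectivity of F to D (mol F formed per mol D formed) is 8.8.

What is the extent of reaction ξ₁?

ξ₁ = 391 mol/s

Conversion of E: E consumed = 0.571 × 762 = 435.1 mol/s = 1ξ₁ + 1ξ₂.
Selectivity: 1ξ₁ / (1ξ₂) = 8.8 → ξ₁ = 8.8 ξ₂.
Substitute: (1·8.8 + 1) ξ₂ = 435.1 → ξ₂ = 44.4 mol/s, ξ₁ = 390.7 mol/s.
Outlet amounts (n = n₀ + Σ ν·ξ):
  E: 762 − 1(390.7) − 1(44.4) = 326.9
  F: 0 + 1(390.7) = 390.7
  D: 0 + 1(44.4) = 44.4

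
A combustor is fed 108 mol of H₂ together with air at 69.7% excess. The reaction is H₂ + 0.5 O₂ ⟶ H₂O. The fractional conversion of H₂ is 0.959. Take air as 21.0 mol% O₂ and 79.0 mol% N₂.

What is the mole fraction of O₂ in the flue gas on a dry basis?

Stoichiometric O₂ = 0.5 × 108 = 54 mol; O₂ fed = 54 × 1.697 = 91.64 mol.
N₂ fed = 91.64 × 79/21 = 344.7 mol.
Fuel reacted = 0.959 × 108 → ξ = 103.6 mol.
Outlet (n = n₀ + ν ξ):
  H₂: 108 − 1(103.6) = 4.428
  O₂: 91.64 − 0.5(103.6) = 39.85
  N₂: 344.7 (inert)
  H₂O: 0 + 1(103.6) = 103.6
Dry total = 389 mol; y_O₂ (dry) = 39.85 / 389 = 0.1024.

0.102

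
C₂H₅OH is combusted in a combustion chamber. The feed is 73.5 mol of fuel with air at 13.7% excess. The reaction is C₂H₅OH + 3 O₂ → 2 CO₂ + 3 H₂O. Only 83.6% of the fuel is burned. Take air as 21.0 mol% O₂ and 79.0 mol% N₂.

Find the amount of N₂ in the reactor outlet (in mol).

Stoichiometric O₂ = 3 × 73.5 = 220.5 mol; O₂ fed = 220.5 × 1.137 = 250.7 mol.
N₂ fed = 250.7 × 79/21 = 943.1 mol.
Fuel reacted = 0.836 × 73.5 → ξ = 61.45 mol.
Outlet (n = n₀ + ν ξ):
  C₂H₅OH: 73.5 − 1(61.45) = 12.05
  O₂: 250.7 − 3(61.45) = 66.37
  N₂: 943.1 (inert)
  CO₂: 0 + 2(61.45) = 122.9
  H₂O: 0 + 3(61.45) = 184.3

943 mol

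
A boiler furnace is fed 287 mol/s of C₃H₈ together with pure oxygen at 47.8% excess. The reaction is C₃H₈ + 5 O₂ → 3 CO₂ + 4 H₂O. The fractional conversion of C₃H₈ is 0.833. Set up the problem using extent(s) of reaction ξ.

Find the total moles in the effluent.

Stoichiometric O₂ = 5 × 287 = 1435 mol/s; O₂ fed = 1435 × 1.478 = 2121 mol/s.
Fuel reacted = 0.833 × 287 → ξ = 239.1 mol/s.
Outlet (n = n₀ + ν ξ):
  C₃H₈: 287 − 1(239.1) = 47.93
  O₂: 2121 − 5(239.1) = 925.6
  CO₂: 0 + 3(239.1) = 717.2
  H₂O: 0 + 4(239.1) = 956.3
Total out = 47.93 + 925.6 + 717.2 + 956.3 = 2647 mol/s.

2650 mol/s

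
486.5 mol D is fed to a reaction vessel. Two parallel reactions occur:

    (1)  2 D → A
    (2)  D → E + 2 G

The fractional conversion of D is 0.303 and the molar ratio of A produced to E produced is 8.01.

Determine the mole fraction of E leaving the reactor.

0.0199

Conversion of D: D consumed = 0.303 × 486.5 = 147.4 mol = 2ξ₁ + 1ξ₂.
Selectivity: 1ξ₁ / (1ξ₂) = 8.01 → ξ₁ = 8.01 ξ₂.
Substitute: (2·8.01 + 1) ξ₂ = 147.4 → ξ₂ = 8.661 mol, ξ₁ = 69.37 mol.
Outlet amounts (n = n₀ + Σ ν·ξ):
  D: 486.5 − 2(69.37) − 1(8.661) = 339.1
  A: 0 + 1(69.37) = 69.37
  E: 0 + 1(8.661) = 8.661
  G: 0 + 2(8.661) = 17.32
Total out = 434.4 mol; y_E = 8.661 / 434.4 = 0.01994.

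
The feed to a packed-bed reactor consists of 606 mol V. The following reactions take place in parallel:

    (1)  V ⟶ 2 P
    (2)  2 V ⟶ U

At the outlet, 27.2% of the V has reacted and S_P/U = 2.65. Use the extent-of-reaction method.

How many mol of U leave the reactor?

49.6 mol

Conversion of V: V consumed = 0.272 × 606 = 164.8 mol = 1ξ₁ + 2ξ₂.
Selectivity: 2ξ₁ / (1ξ₂) = 2.65 → ξ₁ = 1.325 ξ₂.
Substitute: (1·1.325 + 2) ξ₂ = 164.8 → ξ₂ = 49.57 mol, ξ₁ = 65.68 mol.
Outlet amounts (n = n₀ + Σ ν·ξ):
  V: 606 − 1(65.68) − 2(49.57) = 441.2
  P: 0 + 2(65.68) = 131.4
  U: 0 + 1(49.57) = 49.57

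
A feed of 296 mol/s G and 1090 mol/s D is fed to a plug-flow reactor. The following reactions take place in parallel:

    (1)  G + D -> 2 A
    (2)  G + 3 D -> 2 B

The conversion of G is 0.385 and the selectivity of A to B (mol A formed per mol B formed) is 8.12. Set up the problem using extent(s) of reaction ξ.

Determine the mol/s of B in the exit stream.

25 mol/s

Conversion of G: G consumed = 0.385 × 296 = 114 mol/s = 1ξ₁ + 1ξ₂.
Selectivity: 2ξ₁ / (2ξ₂) = 8.12 → ξ₁ = 8.12 ξ₂.
Substitute: (1·8.12 + 1) ξ₂ = 114 → ξ₂ = 12.5 mol/s, ξ₁ = 101.5 mol/s.
Outlet amounts (n = n₀ + Σ ν·ξ):
  G: 296 − 1(101.5) − 1(12.5) = 182
  D: 1090 − 1(101.5) − 3(12.5) = 951
  A: 0 + 2(101.5) = 202.9
  B: 0 + 2(12.5) = 24.99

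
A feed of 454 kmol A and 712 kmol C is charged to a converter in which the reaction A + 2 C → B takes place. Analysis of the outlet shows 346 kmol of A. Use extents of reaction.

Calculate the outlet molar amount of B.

108 kmol

For A: n = n₀ − 1ξ → 346 = 454 − 1ξ, giving ξ = 108 kmol.
Outlet amounts (n = n₀ + ν ξ):
  A: 454 − 1(108) = 346
  C: 712 − 2(108) = 496
  B: 0 + 1(108) = 108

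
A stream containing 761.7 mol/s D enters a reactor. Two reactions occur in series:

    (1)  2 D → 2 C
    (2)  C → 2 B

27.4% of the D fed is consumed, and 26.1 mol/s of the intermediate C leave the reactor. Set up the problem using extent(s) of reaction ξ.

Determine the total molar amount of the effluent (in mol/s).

Conversion of D: D consumed = 2ξ₁ = 0.274 × 761.7 → ξ₁ = 104.4 mol/s.
C balance: n_C = 0 + 2ξ₁ − 1ξ₂ = 26.1 → ξ₂ = (2·104.4 − 26.1)/1 = 182.6 mol/s.
Outlet amounts (n = n₀ + Σ ν·ξ):
  D: 761.7 − 2(104.4) = 553
  C: 0 + 2(104.4) − 1(182.6) = 26.1
  B: 0 + 2(182.6) = 365.2
Total out = 553 + 26.1 + 365.2 = 944.3 mol/s.

944 mol/s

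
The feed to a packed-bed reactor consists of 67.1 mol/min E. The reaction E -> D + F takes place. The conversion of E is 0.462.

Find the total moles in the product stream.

98.1 mol/min

E reacted = 0.462 × 67.1 = 31 mol/min; ν_E = −1, so ξ = 31/1 = 31 mol/min.
Outlet amounts (n = n₀ + ν ξ):
  E: 67.1 − 1(31) = 36.1
  D: 0 + 1(31) = 31
  F: 0 + 1(31) = 31
Total out = 36.1 + 31 + 31 = 98.1 mol/min.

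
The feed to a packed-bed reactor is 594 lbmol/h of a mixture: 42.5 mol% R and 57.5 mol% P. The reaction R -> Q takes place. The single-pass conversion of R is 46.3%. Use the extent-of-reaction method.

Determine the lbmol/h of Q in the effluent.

R reacted = 0.463 × 252.4 = 116.9 lbmol/h; ν_R = −1, so ξ = 116.9/1 = 116.9 lbmol/h.
Outlet amounts (n = n₀ + ν ξ):
  R: 252.4 − 1(116.9) = 135.6
  Q: 0 + 1(116.9) = 116.9
  P: 341.6 (inert)

117 lbmol/h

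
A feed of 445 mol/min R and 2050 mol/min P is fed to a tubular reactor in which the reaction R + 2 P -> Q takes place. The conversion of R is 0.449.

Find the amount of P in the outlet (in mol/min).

1650 mol/min

R reacted = 0.449 × 445 = 199.8 mol/min; ν_R = −1, so ξ = 199.8/1 = 199.8 mol/min.
Outlet amounts (n = n₀ + ν ξ):
  R: 445 − 1(199.8) = 245.2
  P: 2050 − 2(199.8) = 1650
  Q: 0 + 1(199.8) = 199.8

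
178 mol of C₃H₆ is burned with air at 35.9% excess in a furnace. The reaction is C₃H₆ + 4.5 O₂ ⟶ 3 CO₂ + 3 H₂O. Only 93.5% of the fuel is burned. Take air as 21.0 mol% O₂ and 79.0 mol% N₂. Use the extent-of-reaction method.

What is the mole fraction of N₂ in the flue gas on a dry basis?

0.828

Stoichiometric O₂ = 4.5 × 178 = 801 mol; O₂ fed = 801 × 1.359 = 1089 mol.
N₂ fed = 1089 × 79/21 = 4095 mol.
Fuel reacted = 0.935 × 178 → ξ = 166.4 mol.
Outlet (n = n₀ + ν ξ):
  C₃H₆: 178 − 1(166.4) = 11.57
  O₂: 1089 − 4.5(166.4) = 339.6
  N₂: 4095 (inert)
  CO₂: 0 + 3(166.4) = 499.3
  H₂O: 0 + 3(166.4) = 499.3
Dry total = 4946 mol; y_N₂ (dry) = 4095 / 4946 = 0.828.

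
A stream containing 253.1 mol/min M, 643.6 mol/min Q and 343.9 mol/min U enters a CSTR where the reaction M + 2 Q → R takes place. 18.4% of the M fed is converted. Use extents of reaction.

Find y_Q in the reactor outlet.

0.48

M reacted = 0.184 × 253.1 = 46.57 mol/min; ν_M = −1, so ξ = 46.57/1 = 46.57 mol/min.
Outlet amounts (n = n₀ + ν ξ):
  M: 253.1 − 1(46.57) = 206.5
  Q: 643.6 − 2(46.57) = 550.5
  R: 0 + 1(46.57) = 46.57
  U: 343.9 (inert)
Total out = 1147 mol/min; y_Q = 550.5 / 1147 = 0.4797.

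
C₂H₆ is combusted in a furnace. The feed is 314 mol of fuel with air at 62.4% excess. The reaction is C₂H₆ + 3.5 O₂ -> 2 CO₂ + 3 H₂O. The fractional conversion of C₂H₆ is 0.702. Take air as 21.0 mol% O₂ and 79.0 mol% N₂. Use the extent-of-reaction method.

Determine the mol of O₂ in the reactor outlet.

Stoichiometric O₂ = 3.5 × 314 = 1099 mol; O₂ fed = 1099 × 1.624 = 1785 mol.
N₂ fed = 1785 × 79/21 = 6714 mol.
Fuel reacted = 0.702 × 314 → ξ = 220.4 mol.
Outlet (n = n₀ + ν ξ):
  C₂H₆: 314 − 1(220.4) = 93.57
  O₂: 1785 − 3.5(220.4) = 1013
  N₂: 6714 (inert)
  CO₂: 0 + 2(220.4) = 440.9
  H₂O: 0 + 3(220.4) = 661.3

1010 mol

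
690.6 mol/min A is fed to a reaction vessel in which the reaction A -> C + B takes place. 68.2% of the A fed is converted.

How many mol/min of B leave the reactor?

471 mol/min

A reacted = 0.682 × 690.6 = 471 mol/min; ν_A = −1, so ξ = 471/1 = 471 mol/min.
Outlet amounts (n = n₀ + ν ξ):
  A: 690.6 − 1(471) = 219.6
  C: 0 + 1(471) = 471
  B: 0 + 1(471) = 471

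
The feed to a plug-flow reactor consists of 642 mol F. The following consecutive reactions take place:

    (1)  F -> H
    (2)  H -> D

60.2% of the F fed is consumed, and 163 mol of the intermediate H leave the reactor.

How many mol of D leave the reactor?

Conversion of F: F consumed = 1ξ₁ = 0.602 × 642 → ξ₁ = 386.5 mol.
H balance: n_H = 0 + 1ξ₁ − 1ξ₂ = 163 → ξ₂ = (1·386.5 − 163)/1 = 223.5 mol.
Outlet amounts (n = n₀ + Σ ν·ξ):
  F: 642 − 1(386.5) = 255.5
  H: 0 + 1(386.5) − 1(223.5) = 163
  D: 0 + 1(223.5) = 223.5

223 mol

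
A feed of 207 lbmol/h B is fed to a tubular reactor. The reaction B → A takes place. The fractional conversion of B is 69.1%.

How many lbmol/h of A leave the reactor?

B reacted = 0.691 × 207 = 143 lbmol/h; ν_B = −1, so ξ = 143/1 = 143 lbmol/h.
Outlet amounts (n = n₀ + ν ξ):
  B: 207 − 1(143) = 63.96
  A: 0 + 1(143) = 143

143 lbmol/h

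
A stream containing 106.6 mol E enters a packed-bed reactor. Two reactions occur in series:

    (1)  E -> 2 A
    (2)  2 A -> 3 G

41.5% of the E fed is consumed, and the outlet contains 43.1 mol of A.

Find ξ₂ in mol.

Conversion of E: E consumed = 1ξ₁ = 0.415 × 106.6 → ξ₁ = 44.24 mol.
A balance: n_A = 0 + 2ξ₁ − 2ξ₂ = 43.1 → ξ₂ = (2·44.24 − 43.1)/2 = 22.69 mol.
Outlet amounts (n = n₀ + Σ ν·ξ):
  E: 106.6 − 1(44.24) = 62.36
  A: 0 + 2(44.24) − 2(22.69) = 43.1
  G: 0 + 3(22.69) = 68.07

ξ₂ = 22.7 mol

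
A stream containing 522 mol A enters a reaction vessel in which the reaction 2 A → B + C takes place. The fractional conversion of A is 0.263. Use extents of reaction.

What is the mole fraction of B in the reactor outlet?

A reacted = 0.263 × 522 = 137.3 mol; ν_A = −2, so ξ = 137.3/2 = 68.64 mol.
Outlet amounts (n = n₀ + ν ξ):
  A: 522 − 2(68.64) = 384.7
  B: 0 + 1(68.64) = 68.64
  C: 0 + 1(68.64) = 68.64
Total out = 522 mol; y_B = 68.64 / 522 = 0.1315.

0.132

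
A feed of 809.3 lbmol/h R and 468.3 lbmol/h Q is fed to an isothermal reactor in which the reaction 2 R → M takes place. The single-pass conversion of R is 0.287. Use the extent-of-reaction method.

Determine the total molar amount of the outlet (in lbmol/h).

R reacted = 0.287 × 809.3 = 232.3 lbmol/h; ν_R = −2, so ξ = 232.3/2 = 116.1 lbmol/h.
Outlet amounts (n = n₀ + ν ξ):
  R: 809.3 − 2(116.1) = 577
  M: 0 + 1(116.1) = 116.1
  Q: 468.3 (inert)
Total out = 577 + 116.1 + 468.3 = 1161 lbmol/h.

1160 lbmol/h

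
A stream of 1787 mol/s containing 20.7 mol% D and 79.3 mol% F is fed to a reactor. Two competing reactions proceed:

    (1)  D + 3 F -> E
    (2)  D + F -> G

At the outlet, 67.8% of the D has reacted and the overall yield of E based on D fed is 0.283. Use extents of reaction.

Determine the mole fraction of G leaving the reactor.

0.11

Yield of E: 1ξ₁ / 369.9 = 0.283 → ξ₁ = 104.7 mol/s.
Conversion of D: 1ξ₁ + 1ξ₂ = 0.678 × 369.9 = 250.8 → ξ₂ = 146.1 mol/s.
Outlet amounts (n = n₀ + Σ ν·ξ):
  D: 369.9 − 1(104.7) − 1(146.1) = 119.1
  F: 1417 − 3(104.7) − 1(146.1) = 956.9
  E: 0 + 1(104.7) = 104.7
  G: 0 + 1(146.1) = 146.1
Total out = 1327 mol/s; y_G = 146.1 / 1327 = 0.1101.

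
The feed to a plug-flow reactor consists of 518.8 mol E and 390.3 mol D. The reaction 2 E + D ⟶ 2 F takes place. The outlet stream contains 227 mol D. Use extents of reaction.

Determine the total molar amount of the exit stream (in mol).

746 mol

For D: n = n₀ − 1ξ → 227 = 390.3 − 1ξ, giving ξ = 163.3 mol.
Outlet amounts (n = n₀ + ν ξ):
  E: 518.8 − 2(163.3) = 192.2
  D: 390.3 − 1(163.3) = 227
  F: 0 + 2(163.3) = 326.6
Total out = 192.2 + 227 + 326.6 = 745.8 mol.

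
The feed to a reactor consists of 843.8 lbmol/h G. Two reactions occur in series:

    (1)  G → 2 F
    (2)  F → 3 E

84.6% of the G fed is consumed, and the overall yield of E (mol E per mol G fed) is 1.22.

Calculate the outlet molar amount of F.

1080 lbmol/h

Conversion of G: G consumed = 1ξ₁ = 0.846 × 843.8 → ξ₁ = 713.9 lbmol/h.
Yield of E: 3ξ₂ / 843.8 = 1.22 → ξ₂ = 343.1 lbmol/h.
Outlet amounts (n = n₀ + Σ ν·ξ):
  G: 843.8 − 1(713.9) = 129.9
  F: 0 + 2(713.9) − 1(343.1) = 1085
  E: 0 + 3(343.1) = 1029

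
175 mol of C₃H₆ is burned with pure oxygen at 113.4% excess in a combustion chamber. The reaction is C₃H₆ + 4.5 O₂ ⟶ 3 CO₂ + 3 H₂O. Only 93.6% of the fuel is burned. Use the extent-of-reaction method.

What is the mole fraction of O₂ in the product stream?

Stoichiometric O₂ = 4.5 × 175 = 787.5 mol; O₂ fed = 787.5 × 2.134 = 1681 mol.
Fuel reacted = 0.936 × 175 → ξ = 163.8 mol.
Outlet (n = n₀ + ν ξ):
  C₃H₆: 175 − 1(163.8) = 11.2
  O₂: 1681 − 4.5(163.8) = 943.4
  CO₂: 0 + 3(163.8) = 491.4
  H₂O: 0 + 3(163.8) = 491.4
Total out = 1937 mol; y_O₂ = 943.4 / 1937 = 0.4869.

0.487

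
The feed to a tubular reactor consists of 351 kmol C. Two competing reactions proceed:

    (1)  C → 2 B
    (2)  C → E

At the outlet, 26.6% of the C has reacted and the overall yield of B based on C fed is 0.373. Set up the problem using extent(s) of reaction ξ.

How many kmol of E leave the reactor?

Yield of B: 2ξ₁ / 351 = 0.373 → ξ₁ = 65.46 kmol.
Conversion of C: 1ξ₁ + 1ξ₂ = 0.266 × 351 = 93.37 → ξ₂ = 27.9 kmol.
Outlet amounts (n = n₀ + Σ ν·ξ):
  C: 351 − 1(65.46) − 1(27.9) = 257.6
  B: 0 + 2(65.46) = 130.9
  E: 0 + 1(27.9) = 27.9

27.9 kmol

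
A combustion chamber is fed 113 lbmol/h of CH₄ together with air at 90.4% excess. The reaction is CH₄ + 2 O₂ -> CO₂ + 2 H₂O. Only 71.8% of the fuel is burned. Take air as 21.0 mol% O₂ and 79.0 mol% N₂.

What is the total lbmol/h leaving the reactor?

Stoichiometric O₂ = 2 × 113 = 226 lbmol/h; O₂ fed = 226 × 1.904 = 430.3 lbmol/h.
N₂ fed = 430.3 × 79/21 = 1619 lbmol/h.
Fuel reacted = 0.718 × 113 → ξ = 81.13 lbmol/h.
Outlet (n = n₀ + ν ξ):
  CH₄: 113 − 1(81.13) = 31.87
  O₂: 430.3 − 2(81.13) = 268
  N₂: 1619 (inert)
  CO₂: 0 + 1(81.13) = 81.13
  H₂O: 0 + 2(81.13) = 162.3
Total out = 31.87 + 268 + 1619 + 81.13 + 162.3 = 2162 lbmol/h.

2160 lbmol/h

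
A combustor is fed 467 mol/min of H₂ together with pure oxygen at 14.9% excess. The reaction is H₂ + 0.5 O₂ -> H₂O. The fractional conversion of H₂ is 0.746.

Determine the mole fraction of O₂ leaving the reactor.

Stoichiometric O₂ = 0.5 × 467 = 233.5 mol/min; O₂ fed = 233.5 × 1.149 = 268.3 mol/min.
Fuel reacted = 0.746 × 467 → ξ = 348.4 mol/min.
Outlet (n = n₀ + ν ξ):
  H₂: 467 − 1(348.4) = 118.6
  O₂: 268.3 − 0.5(348.4) = 94.1
  H₂O: 0 + 1(348.4) = 348.4
Total out = 561.1 mol/min; y_O₂ = 94.1 / 561.1 = 0.1677.

0.168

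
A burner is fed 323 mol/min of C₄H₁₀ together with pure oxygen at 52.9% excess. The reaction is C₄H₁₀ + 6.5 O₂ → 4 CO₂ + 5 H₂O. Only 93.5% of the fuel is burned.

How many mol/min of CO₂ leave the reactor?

Stoichiometric O₂ = 6.5 × 323 = 2100 mol/min; O₂ fed = 2100 × 1.529 = 3210 mol/min.
Fuel reacted = 0.935 × 323 → ξ = 302 mol/min.
Outlet (n = n₀ + ν ξ):
  C₄H₁₀: 323 − 1(302) = 21
  O₂: 3210 − 6.5(302) = 1247
  CO₂: 0 + 4(302) = 1208
  H₂O: 0 + 5(302) = 1510

1210 mol/min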